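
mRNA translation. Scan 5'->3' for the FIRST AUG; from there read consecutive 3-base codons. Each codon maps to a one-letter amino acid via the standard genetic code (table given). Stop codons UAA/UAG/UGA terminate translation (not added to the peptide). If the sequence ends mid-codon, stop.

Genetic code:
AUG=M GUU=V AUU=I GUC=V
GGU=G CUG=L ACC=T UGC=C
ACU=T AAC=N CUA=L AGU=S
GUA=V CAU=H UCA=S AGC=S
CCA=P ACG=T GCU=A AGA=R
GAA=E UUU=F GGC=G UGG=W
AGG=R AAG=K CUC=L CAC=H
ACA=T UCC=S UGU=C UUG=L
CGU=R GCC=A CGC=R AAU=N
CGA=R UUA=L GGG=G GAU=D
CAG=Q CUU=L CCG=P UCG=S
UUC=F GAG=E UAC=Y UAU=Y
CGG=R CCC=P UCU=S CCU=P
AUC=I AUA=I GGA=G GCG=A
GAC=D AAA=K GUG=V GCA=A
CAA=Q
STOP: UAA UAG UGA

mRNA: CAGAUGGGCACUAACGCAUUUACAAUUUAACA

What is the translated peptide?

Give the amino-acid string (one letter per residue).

Answer: MGTNAFTI

Derivation:
start AUG at pos 3
pos 3: AUG -> M; peptide=M
pos 6: GGC -> G; peptide=MG
pos 9: ACU -> T; peptide=MGT
pos 12: AAC -> N; peptide=MGTN
pos 15: GCA -> A; peptide=MGTNA
pos 18: UUU -> F; peptide=MGTNAF
pos 21: ACA -> T; peptide=MGTNAFT
pos 24: AUU -> I; peptide=MGTNAFTI
pos 27: UAA -> STOP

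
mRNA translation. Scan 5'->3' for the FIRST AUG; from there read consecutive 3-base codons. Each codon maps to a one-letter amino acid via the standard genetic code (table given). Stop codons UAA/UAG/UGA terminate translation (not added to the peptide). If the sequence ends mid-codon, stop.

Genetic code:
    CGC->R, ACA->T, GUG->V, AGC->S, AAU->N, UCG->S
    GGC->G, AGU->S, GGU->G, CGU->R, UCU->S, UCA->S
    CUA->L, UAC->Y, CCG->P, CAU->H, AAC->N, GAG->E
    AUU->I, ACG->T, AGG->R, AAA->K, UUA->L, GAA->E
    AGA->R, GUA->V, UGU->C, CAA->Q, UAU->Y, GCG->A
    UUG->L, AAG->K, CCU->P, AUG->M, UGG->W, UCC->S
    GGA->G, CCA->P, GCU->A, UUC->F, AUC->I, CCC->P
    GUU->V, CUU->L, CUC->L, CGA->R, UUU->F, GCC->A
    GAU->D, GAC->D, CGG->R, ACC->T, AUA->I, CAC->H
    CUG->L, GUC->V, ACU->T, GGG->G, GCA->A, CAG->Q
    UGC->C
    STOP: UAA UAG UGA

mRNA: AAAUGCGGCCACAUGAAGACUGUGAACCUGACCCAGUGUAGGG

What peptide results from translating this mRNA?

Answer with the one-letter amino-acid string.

start AUG at pos 2
pos 2: AUG -> M; peptide=M
pos 5: CGG -> R; peptide=MR
pos 8: CCA -> P; peptide=MRP
pos 11: CAU -> H; peptide=MRPH
pos 14: GAA -> E; peptide=MRPHE
pos 17: GAC -> D; peptide=MRPHED
pos 20: UGU -> C; peptide=MRPHEDC
pos 23: GAA -> E; peptide=MRPHEDCE
pos 26: CCU -> P; peptide=MRPHEDCEP
pos 29: GAC -> D; peptide=MRPHEDCEPD
pos 32: CCA -> P; peptide=MRPHEDCEPDP
pos 35: GUG -> V; peptide=MRPHEDCEPDPV
pos 38: UAG -> STOP

Answer: MRPHEDCEPDPV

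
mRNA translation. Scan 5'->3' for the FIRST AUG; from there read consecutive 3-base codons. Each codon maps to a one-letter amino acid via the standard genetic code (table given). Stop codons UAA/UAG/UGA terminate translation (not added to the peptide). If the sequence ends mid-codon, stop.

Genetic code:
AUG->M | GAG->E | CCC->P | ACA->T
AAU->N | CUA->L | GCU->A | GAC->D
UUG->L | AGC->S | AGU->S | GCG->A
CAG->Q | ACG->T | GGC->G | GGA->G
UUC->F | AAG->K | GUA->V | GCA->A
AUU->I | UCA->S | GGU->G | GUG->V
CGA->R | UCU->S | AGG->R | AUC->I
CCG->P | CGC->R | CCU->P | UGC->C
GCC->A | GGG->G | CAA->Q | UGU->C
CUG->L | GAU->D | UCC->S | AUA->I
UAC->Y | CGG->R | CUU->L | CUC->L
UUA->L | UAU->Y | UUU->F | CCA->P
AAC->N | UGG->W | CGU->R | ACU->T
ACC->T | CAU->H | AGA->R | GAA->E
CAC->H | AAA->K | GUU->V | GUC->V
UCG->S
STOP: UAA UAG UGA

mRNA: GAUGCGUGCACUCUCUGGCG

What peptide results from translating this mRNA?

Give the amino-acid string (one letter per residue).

start AUG at pos 1
pos 1: AUG -> M; peptide=M
pos 4: CGU -> R; peptide=MR
pos 7: GCA -> A; peptide=MRA
pos 10: CUC -> L; peptide=MRAL
pos 13: UCU -> S; peptide=MRALS
pos 16: GGC -> G; peptide=MRALSG
pos 19: only 1 nt remain (<3), stop (end of mRNA)

Answer: MRALSG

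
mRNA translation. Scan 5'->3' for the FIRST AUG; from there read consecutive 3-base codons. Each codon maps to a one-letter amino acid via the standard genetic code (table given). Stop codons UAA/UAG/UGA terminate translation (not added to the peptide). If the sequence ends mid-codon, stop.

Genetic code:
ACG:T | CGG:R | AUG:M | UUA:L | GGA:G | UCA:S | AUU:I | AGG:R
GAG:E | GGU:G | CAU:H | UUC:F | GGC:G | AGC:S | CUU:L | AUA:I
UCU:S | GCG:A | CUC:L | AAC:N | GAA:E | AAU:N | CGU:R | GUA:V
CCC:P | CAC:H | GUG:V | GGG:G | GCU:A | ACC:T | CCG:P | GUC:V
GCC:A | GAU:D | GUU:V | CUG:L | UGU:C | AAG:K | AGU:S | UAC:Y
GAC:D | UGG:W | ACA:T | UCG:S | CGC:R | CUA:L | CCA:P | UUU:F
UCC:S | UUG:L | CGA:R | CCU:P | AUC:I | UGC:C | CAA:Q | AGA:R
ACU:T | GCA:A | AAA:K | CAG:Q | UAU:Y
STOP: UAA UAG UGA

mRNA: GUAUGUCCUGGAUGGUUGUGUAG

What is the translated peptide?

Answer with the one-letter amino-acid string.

start AUG at pos 2
pos 2: AUG -> M; peptide=M
pos 5: UCC -> S; peptide=MS
pos 8: UGG -> W; peptide=MSW
pos 11: AUG -> M; peptide=MSWM
pos 14: GUU -> V; peptide=MSWMV
pos 17: GUG -> V; peptide=MSWMVV
pos 20: UAG -> STOP

Answer: MSWMVV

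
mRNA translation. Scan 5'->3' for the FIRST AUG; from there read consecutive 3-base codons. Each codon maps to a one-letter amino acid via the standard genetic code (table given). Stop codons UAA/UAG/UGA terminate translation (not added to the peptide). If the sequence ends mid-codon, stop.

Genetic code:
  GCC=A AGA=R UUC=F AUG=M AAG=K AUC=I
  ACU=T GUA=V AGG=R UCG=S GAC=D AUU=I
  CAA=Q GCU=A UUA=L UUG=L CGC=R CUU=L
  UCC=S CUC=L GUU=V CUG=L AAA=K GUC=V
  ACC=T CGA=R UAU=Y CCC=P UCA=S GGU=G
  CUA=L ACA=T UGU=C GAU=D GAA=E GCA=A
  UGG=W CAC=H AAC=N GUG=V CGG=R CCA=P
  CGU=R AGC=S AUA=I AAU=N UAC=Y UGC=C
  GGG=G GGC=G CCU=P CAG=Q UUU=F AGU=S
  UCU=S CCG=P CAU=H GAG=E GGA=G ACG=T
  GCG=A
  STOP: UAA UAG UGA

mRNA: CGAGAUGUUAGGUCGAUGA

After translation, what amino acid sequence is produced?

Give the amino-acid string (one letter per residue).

Answer: MLGR

Derivation:
start AUG at pos 4
pos 4: AUG -> M; peptide=M
pos 7: UUA -> L; peptide=ML
pos 10: GGU -> G; peptide=MLG
pos 13: CGA -> R; peptide=MLGR
pos 16: UGA -> STOP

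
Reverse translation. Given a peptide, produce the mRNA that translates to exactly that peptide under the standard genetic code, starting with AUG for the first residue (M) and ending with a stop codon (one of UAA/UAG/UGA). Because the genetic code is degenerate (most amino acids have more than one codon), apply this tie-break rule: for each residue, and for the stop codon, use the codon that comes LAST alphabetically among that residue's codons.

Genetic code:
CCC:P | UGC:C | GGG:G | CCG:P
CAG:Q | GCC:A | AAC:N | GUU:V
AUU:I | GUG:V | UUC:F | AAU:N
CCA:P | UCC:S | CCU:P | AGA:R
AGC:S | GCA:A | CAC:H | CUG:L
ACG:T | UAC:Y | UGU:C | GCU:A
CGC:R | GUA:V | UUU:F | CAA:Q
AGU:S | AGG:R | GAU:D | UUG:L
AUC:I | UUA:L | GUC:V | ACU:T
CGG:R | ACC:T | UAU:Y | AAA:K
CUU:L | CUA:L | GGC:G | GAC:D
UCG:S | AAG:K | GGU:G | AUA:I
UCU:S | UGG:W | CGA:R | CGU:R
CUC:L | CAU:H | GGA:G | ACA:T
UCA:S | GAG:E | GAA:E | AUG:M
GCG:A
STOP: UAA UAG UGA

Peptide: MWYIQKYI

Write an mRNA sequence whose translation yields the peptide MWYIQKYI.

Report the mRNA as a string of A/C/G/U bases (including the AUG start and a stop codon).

residue 1: M -> AUG (start codon)
residue 2: W -> UGG (only codon)
residue 3: Y codons sorted = UAC,UAU -> pick last = UAU
residue 4: I codons sorted = AUA,AUC,AUU -> pick last = AUU
residue 5: Q codons sorted = CAA,CAG -> pick last = CAG
residue 6: K codons sorted = AAA,AAG -> pick last = AAG
residue 7: Y codons sorted = UAC,UAU -> pick last = UAU
residue 8: I codons sorted = AUA,AUC,AUU -> pick last = AUU
terminator: stop codons sorted = UAA,UAG,UGA -> pick last = UGA

Answer: mRNA: AUGUGGUAUAUUCAGAAGUAUAUUUGA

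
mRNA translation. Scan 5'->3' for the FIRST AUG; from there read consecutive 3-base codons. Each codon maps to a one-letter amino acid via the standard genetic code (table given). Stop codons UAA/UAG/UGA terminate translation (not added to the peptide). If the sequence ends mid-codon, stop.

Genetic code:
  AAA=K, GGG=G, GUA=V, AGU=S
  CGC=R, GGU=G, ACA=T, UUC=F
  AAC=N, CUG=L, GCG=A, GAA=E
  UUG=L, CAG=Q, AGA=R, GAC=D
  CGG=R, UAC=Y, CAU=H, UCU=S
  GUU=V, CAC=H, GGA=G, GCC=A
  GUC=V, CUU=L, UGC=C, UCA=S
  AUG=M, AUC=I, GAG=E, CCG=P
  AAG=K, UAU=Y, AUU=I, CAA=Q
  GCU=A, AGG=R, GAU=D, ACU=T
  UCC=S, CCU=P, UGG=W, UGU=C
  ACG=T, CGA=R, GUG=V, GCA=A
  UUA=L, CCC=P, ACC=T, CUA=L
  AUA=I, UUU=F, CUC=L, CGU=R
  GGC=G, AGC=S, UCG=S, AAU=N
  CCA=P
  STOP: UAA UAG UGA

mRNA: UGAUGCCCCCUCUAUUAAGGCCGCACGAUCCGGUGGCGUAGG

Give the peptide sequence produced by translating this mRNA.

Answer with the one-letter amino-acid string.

Answer: MPPLLRPHDPVA

Derivation:
start AUG at pos 2
pos 2: AUG -> M; peptide=M
pos 5: CCC -> P; peptide=MP
pos 8: CCU -> P; peptide=MPP
pos 11: CUA -> L; peptide=MPPL
pos 14: UUA -> L; peptide=MPPLL
pos 17: AGG -> R; peptide=MPPLLR
pos 20: CCG -> P; peptide=MPPLLRP
pos 23: CAC -> H; peptide=MPPLLRPH
pos 26: GAU -> D; peptide=MPPLLRPHD
pos 29: CCG -> P; peptide=MPPLLRPHDP
pos 32: GUG -> V; peptide=MPPLLRPHDPV
pos 35: GCG -> A; peptide=MPPLLRPHDPVA
pos 38: UAG -> STOP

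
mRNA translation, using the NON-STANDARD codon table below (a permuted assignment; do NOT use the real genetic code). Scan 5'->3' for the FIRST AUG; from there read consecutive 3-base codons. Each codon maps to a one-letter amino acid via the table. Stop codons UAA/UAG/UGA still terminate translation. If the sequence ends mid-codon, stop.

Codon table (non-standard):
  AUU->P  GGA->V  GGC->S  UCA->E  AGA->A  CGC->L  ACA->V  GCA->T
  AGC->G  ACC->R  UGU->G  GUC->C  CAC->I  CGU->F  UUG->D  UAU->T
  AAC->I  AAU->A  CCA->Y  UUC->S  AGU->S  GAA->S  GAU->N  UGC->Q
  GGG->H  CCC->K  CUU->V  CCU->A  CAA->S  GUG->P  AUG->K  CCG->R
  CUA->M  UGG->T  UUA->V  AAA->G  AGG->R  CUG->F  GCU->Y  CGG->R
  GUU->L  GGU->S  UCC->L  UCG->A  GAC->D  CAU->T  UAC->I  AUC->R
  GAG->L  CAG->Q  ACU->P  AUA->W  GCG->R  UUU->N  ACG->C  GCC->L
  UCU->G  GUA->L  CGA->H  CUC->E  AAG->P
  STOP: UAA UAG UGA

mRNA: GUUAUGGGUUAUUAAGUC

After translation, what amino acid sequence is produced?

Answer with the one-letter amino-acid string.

Answer: KST

Derivation:
start AUG at pos 3
pos 3: AUG -> K; peptide=K
pos 6: GGU -> S; peptide=KS
pos 9: UAU -> T; peptide=KST
pos 12: UAA -> STOP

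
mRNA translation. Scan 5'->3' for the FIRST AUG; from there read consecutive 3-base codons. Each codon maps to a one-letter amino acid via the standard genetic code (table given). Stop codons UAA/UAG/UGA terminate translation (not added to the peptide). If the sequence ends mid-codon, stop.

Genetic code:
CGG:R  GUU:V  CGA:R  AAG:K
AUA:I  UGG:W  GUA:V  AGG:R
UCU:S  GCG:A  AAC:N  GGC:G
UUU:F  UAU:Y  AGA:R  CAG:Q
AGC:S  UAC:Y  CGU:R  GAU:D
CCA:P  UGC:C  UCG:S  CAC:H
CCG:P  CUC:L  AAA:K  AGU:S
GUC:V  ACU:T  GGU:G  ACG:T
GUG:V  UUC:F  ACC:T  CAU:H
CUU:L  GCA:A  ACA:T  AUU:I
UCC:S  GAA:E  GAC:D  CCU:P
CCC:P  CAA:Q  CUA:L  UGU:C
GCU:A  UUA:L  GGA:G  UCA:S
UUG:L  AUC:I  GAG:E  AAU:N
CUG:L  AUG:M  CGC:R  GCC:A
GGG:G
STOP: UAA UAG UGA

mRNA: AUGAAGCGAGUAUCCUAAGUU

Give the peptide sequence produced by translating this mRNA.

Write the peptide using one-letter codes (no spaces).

Answer: MKRVS

Derivation:
start AUG at pos 0
pos 0: AUG -> M; peptide=M
pos 3: AAG -> K; peptide=MK
pos 6: CGA -> R; peptide=MKR
pos 9: GUA -> V; peptide=MKRV
pos 12: UCC -> S; peptide=MKRVS
pos 15: UAA -> STOP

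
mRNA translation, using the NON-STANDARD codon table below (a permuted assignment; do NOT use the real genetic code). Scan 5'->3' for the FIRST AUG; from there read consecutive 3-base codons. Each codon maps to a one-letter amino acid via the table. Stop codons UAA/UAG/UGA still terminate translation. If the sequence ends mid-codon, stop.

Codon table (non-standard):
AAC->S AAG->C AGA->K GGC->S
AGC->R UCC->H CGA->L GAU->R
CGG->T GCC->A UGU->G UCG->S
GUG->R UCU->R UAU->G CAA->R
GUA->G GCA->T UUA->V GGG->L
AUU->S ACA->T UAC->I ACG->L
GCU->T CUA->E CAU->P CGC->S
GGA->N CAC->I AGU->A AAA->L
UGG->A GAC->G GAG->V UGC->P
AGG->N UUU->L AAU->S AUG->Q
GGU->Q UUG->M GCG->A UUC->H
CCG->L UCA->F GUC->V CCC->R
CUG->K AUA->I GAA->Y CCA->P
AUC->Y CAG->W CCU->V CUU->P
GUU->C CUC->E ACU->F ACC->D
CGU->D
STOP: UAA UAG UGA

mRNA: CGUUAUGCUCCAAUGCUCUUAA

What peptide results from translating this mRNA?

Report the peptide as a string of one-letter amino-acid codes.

Answer: QERPR

Derivation:
start AUG at pos 4
pos 4: AUG -> Q; peptide=Q
pos 7: CUC -> E; peptide=QE
pos 10: CAA -> R; peptide=QER
pos 13: UGC -> P; peptide=QERP
pos 16: UCU -> R; peptide=QERPR
pos 19: UAA -> STOP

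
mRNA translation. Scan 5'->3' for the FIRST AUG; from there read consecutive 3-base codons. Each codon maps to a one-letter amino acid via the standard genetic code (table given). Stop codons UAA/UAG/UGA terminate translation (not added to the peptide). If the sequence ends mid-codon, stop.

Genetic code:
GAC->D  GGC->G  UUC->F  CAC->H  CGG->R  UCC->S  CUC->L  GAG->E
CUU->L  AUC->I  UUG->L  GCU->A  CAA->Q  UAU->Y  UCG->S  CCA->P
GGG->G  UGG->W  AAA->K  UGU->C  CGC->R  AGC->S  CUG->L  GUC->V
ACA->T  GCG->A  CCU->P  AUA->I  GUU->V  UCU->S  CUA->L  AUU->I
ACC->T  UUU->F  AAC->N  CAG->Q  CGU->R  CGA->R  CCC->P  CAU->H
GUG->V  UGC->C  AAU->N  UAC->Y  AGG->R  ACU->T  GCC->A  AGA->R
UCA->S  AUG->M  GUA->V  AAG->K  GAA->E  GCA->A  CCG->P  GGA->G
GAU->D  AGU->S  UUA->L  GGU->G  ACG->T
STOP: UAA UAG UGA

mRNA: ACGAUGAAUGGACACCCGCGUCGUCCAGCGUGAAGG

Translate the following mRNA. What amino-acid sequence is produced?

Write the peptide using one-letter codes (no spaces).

start AUG at pos 3
pos 3: AUG -> M; peptide=M
pos 6: AAU -> N; peptide=MN
pos 9: GGA -> G; peptide=MNG
pos 12: CAC -> H; peptide=MNGH
pos 15: CCG -> P; peptide=MNGHP
pos 18: CGU -> R; peptide=MNGHPR
pos 21: CGU -> R; peptide=MNGHPRR
pos 24: CCA -> P; peptide=MNGHPRRP
pos 27: GCG -> A; peptide=MNGHPRRPA
pos 30: UGA -> STOP

Answer: MNGHPRRPA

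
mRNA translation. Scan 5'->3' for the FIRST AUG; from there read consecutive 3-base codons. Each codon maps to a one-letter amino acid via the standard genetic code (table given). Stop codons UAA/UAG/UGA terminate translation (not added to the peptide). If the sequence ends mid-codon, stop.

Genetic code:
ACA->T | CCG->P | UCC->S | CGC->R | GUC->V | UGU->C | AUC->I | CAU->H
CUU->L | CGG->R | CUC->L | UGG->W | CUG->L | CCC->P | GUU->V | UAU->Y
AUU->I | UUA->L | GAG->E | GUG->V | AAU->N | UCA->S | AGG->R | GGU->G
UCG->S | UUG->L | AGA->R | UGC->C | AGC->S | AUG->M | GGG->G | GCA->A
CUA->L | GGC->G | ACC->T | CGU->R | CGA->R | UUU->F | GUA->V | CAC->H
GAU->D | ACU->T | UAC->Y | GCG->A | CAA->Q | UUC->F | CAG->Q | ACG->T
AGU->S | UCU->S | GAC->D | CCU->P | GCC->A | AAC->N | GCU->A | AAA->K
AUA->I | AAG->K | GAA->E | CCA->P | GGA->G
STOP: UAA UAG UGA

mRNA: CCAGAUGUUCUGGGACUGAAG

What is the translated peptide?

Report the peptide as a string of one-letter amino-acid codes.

start AUG at pos 4
pos 4: AUG -> M; peptide=M
pos 7: UUC -> F; peptide=MF
pos 10: UGG -> W; peptide=MFW
pos 13: GAC -> D; peptide=MFWD
pos 16: UGA -> STOP

Answer: MFWD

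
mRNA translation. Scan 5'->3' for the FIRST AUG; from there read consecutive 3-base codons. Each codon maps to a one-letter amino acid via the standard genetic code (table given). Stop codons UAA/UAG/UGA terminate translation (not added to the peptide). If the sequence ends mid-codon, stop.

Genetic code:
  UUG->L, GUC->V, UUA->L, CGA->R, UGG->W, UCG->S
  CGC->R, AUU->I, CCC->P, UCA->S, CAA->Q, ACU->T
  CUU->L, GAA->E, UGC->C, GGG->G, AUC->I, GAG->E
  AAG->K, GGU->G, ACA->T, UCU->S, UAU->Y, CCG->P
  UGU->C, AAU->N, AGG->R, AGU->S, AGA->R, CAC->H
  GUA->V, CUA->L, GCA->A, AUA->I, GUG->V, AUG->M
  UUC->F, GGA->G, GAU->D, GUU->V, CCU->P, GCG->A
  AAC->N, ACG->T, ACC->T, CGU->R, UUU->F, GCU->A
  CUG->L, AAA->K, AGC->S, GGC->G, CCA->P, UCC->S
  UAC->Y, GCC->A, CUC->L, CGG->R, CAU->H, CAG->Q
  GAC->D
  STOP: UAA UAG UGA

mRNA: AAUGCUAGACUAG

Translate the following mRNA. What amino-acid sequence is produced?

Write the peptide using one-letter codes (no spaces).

Answer: MLD

Derivation:
start AUG at pos 1
pos 1: AUG -> M; peptide=M
pos 4: CUA -> L; peptide=ML
pos 7: GAC -> D; peptide=MLD
pos 10: UAG -> STOP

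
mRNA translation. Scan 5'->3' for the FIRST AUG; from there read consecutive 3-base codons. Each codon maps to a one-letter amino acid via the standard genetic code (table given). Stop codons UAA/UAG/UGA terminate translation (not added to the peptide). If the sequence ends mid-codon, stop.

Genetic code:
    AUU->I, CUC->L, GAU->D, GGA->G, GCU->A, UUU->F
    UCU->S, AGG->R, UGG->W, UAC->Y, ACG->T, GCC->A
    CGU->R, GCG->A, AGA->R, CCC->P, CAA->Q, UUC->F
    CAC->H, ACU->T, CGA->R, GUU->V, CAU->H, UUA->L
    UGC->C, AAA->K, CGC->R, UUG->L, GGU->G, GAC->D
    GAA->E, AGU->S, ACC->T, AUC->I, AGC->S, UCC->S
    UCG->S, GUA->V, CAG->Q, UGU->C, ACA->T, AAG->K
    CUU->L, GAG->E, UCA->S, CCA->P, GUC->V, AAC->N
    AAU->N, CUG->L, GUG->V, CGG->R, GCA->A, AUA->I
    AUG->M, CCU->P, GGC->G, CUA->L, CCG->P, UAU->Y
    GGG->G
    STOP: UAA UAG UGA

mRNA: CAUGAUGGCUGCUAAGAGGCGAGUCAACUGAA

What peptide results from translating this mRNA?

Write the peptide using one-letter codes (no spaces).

start AUG at pos 1
pos 1: AUG -> M; peptide=M
pos 4: AUG -> M; peptide=MM
pos 7: GCU -> A; peptide=MMA
pos 10: GCU -> A; peptide=MMAA
pos 13: AAG -> K; peptide=MMAAK
pos 16: AGG -> R; peptide=MMAAKR
pos 19: CGA -> R; peptide=MMAAKRR
pos 22: GUC -> V; peptide=MMAAKRRV
pos 25: AAC -> N; peptide=MMAAKRRVN
pos 28: UGA -> STOP

Answer: MMAAKRRVN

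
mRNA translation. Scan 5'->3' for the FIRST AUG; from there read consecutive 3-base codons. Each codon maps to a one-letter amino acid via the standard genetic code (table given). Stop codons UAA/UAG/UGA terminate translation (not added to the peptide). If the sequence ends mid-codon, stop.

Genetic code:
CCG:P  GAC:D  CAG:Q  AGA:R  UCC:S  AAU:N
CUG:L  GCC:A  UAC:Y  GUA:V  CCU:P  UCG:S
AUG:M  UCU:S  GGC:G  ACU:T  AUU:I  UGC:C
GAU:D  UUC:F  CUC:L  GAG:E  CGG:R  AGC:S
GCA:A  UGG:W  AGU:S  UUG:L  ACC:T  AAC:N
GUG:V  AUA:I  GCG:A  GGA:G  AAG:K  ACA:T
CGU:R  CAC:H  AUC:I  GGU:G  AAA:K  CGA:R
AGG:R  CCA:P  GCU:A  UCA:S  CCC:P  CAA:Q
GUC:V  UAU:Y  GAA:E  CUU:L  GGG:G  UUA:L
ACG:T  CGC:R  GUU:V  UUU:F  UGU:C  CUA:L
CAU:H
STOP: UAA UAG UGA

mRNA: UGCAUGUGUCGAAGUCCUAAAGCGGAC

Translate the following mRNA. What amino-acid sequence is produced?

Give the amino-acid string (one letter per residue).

Answer: MCRSPKAD

Derivation:
start AUG at pos 3
pos 3: AUG -> M; peptide=M
pos 6: UGU -> C; peptide=MC
pos 9: CGA -> R; peptide=MCR
pos 12: AGU -> S; peptide=MCRS
pos 15: CCU -> P; peptide=MCRSP
pos 18: AAA -> K; peptide=MCRSPK
pos 21: GCG -> A; peptide=MCRSPKA
pos 24: GAC -> D; peptide=MCRSPKAD
pos 27: only 0 nt remain (<3), stop (end of mRNA)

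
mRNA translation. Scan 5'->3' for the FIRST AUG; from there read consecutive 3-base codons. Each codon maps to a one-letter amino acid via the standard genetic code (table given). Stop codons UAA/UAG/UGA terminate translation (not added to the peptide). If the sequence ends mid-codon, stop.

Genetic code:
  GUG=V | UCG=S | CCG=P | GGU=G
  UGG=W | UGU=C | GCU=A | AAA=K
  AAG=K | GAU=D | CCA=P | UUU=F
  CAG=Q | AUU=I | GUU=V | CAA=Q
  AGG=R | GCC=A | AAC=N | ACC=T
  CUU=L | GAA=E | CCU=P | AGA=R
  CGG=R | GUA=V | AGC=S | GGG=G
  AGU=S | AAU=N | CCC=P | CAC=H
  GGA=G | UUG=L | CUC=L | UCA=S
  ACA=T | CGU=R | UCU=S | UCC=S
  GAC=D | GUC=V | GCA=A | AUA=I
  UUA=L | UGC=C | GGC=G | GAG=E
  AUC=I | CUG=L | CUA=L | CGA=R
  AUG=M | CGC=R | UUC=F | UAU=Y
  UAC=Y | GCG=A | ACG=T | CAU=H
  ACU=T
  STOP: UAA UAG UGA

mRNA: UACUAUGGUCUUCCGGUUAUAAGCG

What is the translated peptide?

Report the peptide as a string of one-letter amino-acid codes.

Answer: MVFRL

Derivation:
start AUG at pos 4
pos 4: AUG -> M; peptide=M
pos 7: GUC -> V; peptide=MV
pos 10: UUC -> F; peptide=MVF
pos 13: CGG -> R; peptide=MVFR
pos 16: UUA -> L; peptide=MVFRL
pos 19: UAA -> STOP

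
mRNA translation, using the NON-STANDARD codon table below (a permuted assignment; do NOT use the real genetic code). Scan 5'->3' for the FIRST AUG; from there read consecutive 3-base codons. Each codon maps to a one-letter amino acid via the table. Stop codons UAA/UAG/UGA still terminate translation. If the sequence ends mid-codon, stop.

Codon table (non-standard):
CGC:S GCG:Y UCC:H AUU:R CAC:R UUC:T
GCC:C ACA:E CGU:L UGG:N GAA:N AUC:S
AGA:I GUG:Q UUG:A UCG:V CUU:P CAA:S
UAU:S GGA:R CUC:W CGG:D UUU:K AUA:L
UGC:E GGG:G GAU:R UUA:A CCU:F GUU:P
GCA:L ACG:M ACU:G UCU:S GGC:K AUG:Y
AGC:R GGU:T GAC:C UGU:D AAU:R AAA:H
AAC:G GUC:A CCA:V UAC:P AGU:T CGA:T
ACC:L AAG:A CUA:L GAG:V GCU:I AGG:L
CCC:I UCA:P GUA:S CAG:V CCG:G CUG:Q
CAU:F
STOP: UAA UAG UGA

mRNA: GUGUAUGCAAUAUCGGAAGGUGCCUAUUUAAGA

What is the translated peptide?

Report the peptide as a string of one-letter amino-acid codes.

start AUG at pos 4
pos 4: AUG -> Y; peptide=Y
pos 7: CAA -> S; peptide=YS
pos 10: UAU -> S; peptide=YSS
pos 13: CGG -> D; peptide=YSSD
pos 16: AAG -> A; peptide=YSSDA
pos 19: GUG -> Q; peptide=YSSDAQ
pos 22: CCU -> F; peptide=YSSDAQF
pos 25: AUU -> R; peptide=YSSDAQFR
pos 28: UAA -> STOP

Answer: YSSDAQFR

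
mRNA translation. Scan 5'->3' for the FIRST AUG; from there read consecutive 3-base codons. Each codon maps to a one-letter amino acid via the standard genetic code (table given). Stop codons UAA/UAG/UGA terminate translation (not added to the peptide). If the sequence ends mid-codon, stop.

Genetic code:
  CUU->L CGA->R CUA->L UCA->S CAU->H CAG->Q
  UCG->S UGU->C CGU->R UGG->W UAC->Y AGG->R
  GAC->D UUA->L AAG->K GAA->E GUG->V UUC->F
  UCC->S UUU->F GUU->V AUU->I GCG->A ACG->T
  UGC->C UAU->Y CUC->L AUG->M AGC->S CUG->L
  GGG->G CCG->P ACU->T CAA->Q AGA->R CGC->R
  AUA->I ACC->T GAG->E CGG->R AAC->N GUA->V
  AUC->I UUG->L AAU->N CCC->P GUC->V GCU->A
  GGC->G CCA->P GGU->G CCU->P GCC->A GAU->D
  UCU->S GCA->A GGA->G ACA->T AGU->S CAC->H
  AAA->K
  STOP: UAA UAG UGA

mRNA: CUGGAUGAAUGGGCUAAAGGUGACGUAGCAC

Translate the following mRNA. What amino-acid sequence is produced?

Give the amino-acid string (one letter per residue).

start AUG at pos 4
pos 4: AUG -> M; peptide=M
pos 7: AAU -> N; peptide=MN
pos 10: GGG -> G; peptide=MNG
pos 13: CUA -> L; peptide=MNGL
pos 16: AAG -> K; peptide=MNGLK
pos 19: GUG -> V; peptide=MNGLKV
pos 22: ACG -> T; peptide=MNGLKVT
pos 25: UAG -> STOP

Answer: MNGLKVT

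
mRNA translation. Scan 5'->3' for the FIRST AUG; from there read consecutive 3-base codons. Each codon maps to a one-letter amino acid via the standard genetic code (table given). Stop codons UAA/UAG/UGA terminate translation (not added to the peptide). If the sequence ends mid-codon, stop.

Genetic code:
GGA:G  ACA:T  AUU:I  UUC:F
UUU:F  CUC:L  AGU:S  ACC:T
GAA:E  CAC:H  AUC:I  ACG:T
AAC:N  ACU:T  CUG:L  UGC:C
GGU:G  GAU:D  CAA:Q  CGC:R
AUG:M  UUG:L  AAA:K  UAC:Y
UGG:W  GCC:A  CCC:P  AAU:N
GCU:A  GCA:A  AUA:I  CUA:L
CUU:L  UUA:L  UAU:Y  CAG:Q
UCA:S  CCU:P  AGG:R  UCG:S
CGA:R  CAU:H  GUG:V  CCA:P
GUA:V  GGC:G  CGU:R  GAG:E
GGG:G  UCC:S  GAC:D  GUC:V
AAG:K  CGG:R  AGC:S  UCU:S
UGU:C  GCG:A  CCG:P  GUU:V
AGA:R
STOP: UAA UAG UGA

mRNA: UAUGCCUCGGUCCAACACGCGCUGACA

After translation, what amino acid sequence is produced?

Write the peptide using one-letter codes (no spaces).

start AUG at pos 1
pos 1: AUG -> M; peptide=M
pos 4: CCU -> P; peptide=MP
pos 7: CGG -> R; peptide=MPR
pos 10: UCC -> S; peptide=MPRS
pos 13: AAC -> N; peptide=MPRSN
pos 16: ACG -> T; peptide=MPRSNT
pos 19: CGC -> R; peptide=MPRSNTR
pos 22: UGA -> STOP

Answer: MPRSNTR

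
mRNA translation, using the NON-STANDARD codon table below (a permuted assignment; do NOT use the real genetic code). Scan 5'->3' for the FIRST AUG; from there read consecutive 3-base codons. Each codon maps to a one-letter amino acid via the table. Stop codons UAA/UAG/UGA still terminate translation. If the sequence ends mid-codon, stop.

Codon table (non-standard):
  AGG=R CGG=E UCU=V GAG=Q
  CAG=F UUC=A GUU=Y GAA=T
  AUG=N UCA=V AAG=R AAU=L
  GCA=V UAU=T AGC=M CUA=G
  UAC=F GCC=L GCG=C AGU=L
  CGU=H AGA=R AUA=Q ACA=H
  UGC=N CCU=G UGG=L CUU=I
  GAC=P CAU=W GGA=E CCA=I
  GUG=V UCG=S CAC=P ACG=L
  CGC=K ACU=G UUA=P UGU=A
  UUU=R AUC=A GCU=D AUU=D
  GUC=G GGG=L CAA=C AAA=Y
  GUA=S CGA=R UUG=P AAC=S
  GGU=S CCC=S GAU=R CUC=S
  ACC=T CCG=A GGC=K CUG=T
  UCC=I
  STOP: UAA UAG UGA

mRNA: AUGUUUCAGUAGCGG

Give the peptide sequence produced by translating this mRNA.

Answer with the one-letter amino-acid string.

Answer: NRF

Derivation:
start AUG at pos 0
pos 0: AUG -> N; peptide=N
pos 3: UUU -> R; peptide=NR
pos 6: CAG -> F; peptide=NRF
pos 9: UAG -> STOP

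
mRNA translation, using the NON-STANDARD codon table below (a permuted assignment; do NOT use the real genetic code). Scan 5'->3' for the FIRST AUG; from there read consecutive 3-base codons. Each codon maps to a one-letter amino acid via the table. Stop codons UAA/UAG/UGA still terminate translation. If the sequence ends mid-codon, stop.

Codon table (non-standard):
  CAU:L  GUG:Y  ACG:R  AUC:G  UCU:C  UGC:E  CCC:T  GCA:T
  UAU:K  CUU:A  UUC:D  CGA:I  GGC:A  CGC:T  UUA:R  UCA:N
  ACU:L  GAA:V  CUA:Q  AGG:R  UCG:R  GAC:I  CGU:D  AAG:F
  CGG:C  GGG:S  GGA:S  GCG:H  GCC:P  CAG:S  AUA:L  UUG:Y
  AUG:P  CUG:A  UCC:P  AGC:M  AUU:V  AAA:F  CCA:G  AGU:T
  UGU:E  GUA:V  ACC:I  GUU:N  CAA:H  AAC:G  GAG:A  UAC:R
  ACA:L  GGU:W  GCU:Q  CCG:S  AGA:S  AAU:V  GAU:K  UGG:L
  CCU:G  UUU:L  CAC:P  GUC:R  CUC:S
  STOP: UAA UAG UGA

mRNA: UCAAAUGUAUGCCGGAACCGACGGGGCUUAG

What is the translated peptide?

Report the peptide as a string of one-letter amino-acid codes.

Answer: PKPSIISQ

Derivation:
start AUG at pos 4
pos 4: AUG -> P; peptide=P
pos 7: UAU -> K; peptide=PK
pos 10: GCC -> P; peptide=PKP
pos 13: GGA -> S; peptide=PKPS
pos 16: ACC -> I; peptide=PKPSI
pos 19: GAC -> I; peptide=PKPSII
pos 22: GGG -> S; peptide=PKPSIIS
pos 25: GCU -> Q; peptide=PKPSIISQ
pos 28: UAG -> STOP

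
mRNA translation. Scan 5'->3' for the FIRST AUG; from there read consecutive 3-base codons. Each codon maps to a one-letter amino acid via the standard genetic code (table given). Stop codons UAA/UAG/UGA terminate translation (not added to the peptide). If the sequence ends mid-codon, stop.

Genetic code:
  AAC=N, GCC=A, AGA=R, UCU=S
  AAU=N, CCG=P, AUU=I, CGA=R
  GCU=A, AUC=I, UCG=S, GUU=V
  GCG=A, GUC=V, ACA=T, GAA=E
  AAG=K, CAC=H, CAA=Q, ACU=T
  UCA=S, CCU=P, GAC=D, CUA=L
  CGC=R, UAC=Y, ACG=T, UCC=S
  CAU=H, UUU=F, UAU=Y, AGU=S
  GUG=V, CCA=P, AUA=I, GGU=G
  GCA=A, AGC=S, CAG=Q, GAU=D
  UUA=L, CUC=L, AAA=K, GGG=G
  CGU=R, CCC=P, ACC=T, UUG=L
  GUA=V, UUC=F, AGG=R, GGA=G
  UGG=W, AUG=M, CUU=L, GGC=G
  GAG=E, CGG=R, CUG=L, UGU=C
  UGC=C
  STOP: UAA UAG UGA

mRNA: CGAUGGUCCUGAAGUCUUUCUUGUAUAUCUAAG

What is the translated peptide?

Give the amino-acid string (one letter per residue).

Answer: MVLKSFLYI

Derivation:
start AUG at pos 2
pos 2: AUG -> M; peptide=M
pos 5: GUC -> V; peptide=MV
pos 8: CUG -> L; peptide=MVL
pos 11: AAG -> K; peptide=MVLK
pos 14: UCU -> S; peptide=MVLKS
pos 17: UUC -> F; peptide=MVLKSF
pos 20: UUG -> L; peptide=MVLKSFL
pos 23: UAU -> Y; peptide=MVLKSFLY
pos 26: AUC -> I; peptide=MVLKSFLYI
pos 29: UAA -> STOP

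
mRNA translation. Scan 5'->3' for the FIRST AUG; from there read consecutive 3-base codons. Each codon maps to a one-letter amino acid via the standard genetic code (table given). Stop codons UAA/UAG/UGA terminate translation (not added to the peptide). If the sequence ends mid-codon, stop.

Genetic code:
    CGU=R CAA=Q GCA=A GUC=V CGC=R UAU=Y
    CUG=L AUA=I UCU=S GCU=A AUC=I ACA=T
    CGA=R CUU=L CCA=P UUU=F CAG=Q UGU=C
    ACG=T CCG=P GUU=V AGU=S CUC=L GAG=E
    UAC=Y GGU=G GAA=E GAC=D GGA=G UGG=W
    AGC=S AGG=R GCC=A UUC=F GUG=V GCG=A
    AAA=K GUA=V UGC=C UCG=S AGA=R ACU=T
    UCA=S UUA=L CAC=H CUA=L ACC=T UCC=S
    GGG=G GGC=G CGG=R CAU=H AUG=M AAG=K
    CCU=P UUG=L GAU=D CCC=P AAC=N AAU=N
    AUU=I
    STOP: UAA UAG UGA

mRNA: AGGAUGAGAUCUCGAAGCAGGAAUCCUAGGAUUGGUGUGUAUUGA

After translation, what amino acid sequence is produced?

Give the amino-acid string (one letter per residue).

Answer: MRSRSRNPRIGVY

Derivation:
start AUG at pos 3
pos 3: AUG -> M; peptide=M
pos 6: AGA -> R; peptide=MR
pos 9: UCU -> S; peptide=MRS
pos 12: CGA -> R; peptide=MRSR
pos 15: AGC -> S; peptide=MRSRS
pos 18: AGG -> R; peptide=MRSRSR
pos 21: AAU -> N; peptide=MRSRSRN
pos 24: CCU -> P; peptide=MRSRSRNP
pos 27: AGG -> R; peptide=MRSRSRNPR
pos 30: AUU -> I; peptide=MRSRSRNPRI
pos 33: GGU -> G; peptide=MRSRSRNPRIG
pos 36: GUG -> V; peptide=MRSRSRNPRIGV
pos 39: UAU -> Y; peptide=MRSRSRNPRIGVY
pos 42: UGA -> STOP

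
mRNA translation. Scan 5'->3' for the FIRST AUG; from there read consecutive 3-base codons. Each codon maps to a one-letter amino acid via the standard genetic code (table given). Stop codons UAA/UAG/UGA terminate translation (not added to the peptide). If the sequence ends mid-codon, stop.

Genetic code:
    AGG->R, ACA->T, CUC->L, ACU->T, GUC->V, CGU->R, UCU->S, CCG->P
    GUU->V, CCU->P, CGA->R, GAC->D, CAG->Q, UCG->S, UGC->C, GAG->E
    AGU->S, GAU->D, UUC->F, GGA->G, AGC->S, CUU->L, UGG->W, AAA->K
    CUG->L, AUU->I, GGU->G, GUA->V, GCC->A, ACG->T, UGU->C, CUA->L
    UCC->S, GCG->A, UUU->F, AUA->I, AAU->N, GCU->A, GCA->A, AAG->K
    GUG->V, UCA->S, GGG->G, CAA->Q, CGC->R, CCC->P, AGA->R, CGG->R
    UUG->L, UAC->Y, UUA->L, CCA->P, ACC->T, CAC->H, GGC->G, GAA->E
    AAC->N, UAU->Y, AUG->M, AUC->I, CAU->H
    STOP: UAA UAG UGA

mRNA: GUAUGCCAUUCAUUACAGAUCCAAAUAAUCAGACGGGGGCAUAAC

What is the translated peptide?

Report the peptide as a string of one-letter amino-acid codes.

Answer: MPFITDPNNQTGA

Derivation:
start AUG at pos 2
pos 2: AUG -> M; peptide=M
pos 5: CCA -> P; peptide=MP
pos 8: UUC -> F; peptide=MPF
pos 11: AUU -> I; peptide=MPFI
pos 14: ACA -> T; peptide=MPFIT
pos 17: GAU -> D; peptide=MPFITD
pos 20: CCA -> P; peptide=MPFITDP
pos 23: AAU -> N; peptide=MPFITDPN
pos 26: AAU -> N; peptide=MPFITDPNN
pos 29: CAG -> Q; peptide=MPFITDPNNQ
pos 32: ACG -> T; peptide=MPFITDPNNQT
pos 35: GGG -> G; peptide=MPFITDPNNQTG
pos 38: GCA -> A; peptide=MPFITDPNNQTGA
pos 41: UAA -> STOP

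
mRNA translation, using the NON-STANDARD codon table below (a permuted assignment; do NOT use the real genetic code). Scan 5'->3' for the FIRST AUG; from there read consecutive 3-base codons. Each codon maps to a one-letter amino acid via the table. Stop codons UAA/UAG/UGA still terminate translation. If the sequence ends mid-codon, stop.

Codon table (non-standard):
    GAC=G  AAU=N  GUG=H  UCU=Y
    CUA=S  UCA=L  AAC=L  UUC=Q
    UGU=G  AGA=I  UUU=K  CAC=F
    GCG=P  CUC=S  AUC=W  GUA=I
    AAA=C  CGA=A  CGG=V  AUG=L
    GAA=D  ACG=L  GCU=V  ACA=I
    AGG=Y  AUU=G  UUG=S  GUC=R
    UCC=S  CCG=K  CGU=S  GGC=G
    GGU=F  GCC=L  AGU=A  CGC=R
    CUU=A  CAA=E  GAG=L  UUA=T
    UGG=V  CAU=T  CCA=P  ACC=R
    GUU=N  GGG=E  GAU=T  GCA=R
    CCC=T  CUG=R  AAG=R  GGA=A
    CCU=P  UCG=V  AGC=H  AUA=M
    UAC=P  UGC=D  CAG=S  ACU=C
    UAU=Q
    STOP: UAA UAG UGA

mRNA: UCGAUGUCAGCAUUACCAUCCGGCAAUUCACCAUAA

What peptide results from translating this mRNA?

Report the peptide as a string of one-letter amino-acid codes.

Answer: LLRTPSGNLP

Derivation:
start AUG at pos 3
pos 3: AUG -> L; peptide=L
pos 6: UCA -> L; peptide=LL
pos 9: GCA -> R; peptide=LLR
pos 12: UUA -> T; peptide=LLRT
pos 15: CCA -> P; peptide=LLRTP
pos 18: UCC -> S; peptide=LLRTPS
pos 21: GGC -> G; peptide=LLRTPSG
pos 24: AAU -> N; peptide=LLRTPSGN
pos 27: UCA -> L; peptide=LLRTPSGNL
pos 30: CCA -> P; peptide=LLRTPSGNLP
pos 33: UAA -> STOP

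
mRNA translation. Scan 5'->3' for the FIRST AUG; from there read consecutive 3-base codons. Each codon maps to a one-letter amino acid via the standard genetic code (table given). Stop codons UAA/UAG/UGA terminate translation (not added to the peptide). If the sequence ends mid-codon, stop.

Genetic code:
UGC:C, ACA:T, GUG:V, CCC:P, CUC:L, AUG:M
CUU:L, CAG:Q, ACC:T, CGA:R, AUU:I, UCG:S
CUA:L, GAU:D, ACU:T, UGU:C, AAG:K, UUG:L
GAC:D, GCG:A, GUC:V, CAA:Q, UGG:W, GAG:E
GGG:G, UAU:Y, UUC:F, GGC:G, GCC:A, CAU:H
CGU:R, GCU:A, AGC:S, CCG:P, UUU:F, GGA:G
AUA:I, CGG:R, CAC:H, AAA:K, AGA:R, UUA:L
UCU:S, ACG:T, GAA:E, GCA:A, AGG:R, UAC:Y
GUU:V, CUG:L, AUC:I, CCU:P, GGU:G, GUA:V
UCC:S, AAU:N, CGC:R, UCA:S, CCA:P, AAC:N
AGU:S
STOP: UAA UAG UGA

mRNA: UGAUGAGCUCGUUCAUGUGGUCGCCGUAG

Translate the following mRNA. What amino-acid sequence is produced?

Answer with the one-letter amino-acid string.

start AUG at pos 2
pos 2: AUG -> M; peptide=M
pos 5: AGC -> S; peptide=MS
pos 8: UCG -> S; peptide=MSS
pos 11: UUC -> F; peptide=MSSF
pos 14: AUG -> M; peptide=MSSFM
pos 17: UGG -> W; peptide=MSSFMW
pos 20: UCG -> S; peptide=MSSFMWS
pos 23: CCG -> P; peptide=MSSFMWSP
pos 26: UAG -> STOP

Answer: MSSFMWSP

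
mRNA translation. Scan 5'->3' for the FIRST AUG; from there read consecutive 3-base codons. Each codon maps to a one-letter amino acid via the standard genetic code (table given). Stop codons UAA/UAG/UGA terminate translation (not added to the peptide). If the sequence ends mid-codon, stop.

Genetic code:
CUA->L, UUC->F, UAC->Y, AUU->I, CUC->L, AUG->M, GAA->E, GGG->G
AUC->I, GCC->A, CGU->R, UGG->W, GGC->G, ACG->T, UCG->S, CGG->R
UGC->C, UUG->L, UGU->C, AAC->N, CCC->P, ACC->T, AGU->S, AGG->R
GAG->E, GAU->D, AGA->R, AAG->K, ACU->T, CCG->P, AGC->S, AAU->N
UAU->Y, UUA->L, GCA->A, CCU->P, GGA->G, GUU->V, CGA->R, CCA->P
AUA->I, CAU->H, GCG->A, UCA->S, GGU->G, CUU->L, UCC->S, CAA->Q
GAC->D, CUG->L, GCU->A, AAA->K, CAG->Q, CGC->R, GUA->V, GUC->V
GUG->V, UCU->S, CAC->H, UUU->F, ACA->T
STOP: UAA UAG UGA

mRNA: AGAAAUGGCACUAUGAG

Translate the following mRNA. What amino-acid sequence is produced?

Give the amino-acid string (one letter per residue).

Answer: MAL

Derivation:
start AUG at pos 4
pos 4: AUG -> M; peptide=M
pos 7: GCA -> A; peptide=MA
pos 10: CUA -> L; peptide=MAL
pos 13: UGA -> STOP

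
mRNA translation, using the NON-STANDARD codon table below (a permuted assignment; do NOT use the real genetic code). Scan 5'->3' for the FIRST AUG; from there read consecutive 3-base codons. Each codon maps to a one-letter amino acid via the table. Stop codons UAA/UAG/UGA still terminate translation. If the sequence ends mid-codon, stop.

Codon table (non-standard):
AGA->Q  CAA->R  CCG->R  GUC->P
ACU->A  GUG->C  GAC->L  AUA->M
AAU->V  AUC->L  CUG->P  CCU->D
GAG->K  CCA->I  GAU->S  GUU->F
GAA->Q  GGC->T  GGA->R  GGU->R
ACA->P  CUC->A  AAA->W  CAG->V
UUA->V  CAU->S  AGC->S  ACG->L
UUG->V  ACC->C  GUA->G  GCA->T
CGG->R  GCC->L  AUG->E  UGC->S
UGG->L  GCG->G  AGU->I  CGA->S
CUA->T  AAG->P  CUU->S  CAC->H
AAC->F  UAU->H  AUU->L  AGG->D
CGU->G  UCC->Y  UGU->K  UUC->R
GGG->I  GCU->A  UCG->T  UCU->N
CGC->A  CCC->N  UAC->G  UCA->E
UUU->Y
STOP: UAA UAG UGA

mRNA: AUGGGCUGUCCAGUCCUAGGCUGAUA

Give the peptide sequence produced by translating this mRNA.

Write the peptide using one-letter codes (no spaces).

start AUG at pos 0
pos 0: AUG -> E; peptide=E
pos 3: GGC -> T; peptide=ET
pos 6: UGU -> K; peptide=ETK
pos 9: CCA -> I; peptide=ETKI
pos 12: GUC -> P; peptide=ETKIP
pos 15: CUA -> T; peptide=ETKIPT
pos 18: GGC -> T; peptide=ETKIPTT
pos 21: UGA -> STOP

Answer: ETKIPTT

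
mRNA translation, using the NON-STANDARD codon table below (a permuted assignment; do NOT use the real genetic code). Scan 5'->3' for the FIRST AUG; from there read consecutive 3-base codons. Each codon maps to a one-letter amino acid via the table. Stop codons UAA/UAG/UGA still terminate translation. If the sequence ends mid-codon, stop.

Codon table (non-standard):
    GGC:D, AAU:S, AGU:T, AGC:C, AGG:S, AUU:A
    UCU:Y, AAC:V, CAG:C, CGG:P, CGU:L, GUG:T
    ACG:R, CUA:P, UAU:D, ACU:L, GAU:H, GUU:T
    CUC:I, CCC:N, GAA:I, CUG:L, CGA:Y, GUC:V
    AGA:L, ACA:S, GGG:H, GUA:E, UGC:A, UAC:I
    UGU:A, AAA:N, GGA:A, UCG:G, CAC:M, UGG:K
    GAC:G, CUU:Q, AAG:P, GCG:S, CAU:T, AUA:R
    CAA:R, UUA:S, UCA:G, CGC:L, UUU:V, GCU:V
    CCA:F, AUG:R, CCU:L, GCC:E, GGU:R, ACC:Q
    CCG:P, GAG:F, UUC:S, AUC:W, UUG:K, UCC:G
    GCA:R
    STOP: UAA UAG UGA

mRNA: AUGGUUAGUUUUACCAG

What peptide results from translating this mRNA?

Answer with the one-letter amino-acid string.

start AUG at pos 0
pos 0: AUG -> R; peptide=R
pos 3: GUU -> T; peptide=RT
pos 6: AGU -> T; peptide=RTT
pos 9: UUU -> V; peptide=RTTV
pos 12: ACC -> Q; peptide=RTTVQ
pos 15: only 2 nt remain (<3), stop (end of mRNA)

Answer: RTTVQ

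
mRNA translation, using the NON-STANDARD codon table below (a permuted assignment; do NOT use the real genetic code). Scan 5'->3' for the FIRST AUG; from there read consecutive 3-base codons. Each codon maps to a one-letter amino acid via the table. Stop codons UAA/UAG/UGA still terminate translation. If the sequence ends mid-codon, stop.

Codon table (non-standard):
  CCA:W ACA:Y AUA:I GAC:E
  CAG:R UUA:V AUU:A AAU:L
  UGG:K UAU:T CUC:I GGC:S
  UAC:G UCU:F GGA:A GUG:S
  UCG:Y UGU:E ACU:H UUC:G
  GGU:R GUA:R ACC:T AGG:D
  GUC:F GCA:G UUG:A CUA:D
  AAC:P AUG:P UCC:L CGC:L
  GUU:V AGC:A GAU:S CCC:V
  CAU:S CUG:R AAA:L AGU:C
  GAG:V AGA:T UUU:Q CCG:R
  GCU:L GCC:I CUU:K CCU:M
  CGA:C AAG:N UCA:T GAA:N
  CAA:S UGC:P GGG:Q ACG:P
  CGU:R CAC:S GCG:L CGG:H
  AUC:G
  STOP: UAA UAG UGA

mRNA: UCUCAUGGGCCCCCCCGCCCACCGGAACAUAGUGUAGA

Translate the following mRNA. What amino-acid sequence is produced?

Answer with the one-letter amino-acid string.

Answer: PSVVISHPIS

Derivation:
start AUG at pos 4
pos 4: AUG -> P; peptide=P
pos 7: GGC -> S; peptide=PS
pos 10: CCC -> V; peptide=PSV
pos 13: CCC -> V; peptide=PSVV
pos 16: GCC -> I; peptide=PSVVI
pos 19: CAC -> S; peptide=PSVVIS
pos 22: CGG -> H; peptide=PSVVISH
pos 25: AAC -> P; peptide=PSVVISHP
pos 28: AUA -> I; peptide=PSVVISHPI
pos 31: GUG -> S; peptide=PSVVISHPIS
pos 34: UAG -> STOP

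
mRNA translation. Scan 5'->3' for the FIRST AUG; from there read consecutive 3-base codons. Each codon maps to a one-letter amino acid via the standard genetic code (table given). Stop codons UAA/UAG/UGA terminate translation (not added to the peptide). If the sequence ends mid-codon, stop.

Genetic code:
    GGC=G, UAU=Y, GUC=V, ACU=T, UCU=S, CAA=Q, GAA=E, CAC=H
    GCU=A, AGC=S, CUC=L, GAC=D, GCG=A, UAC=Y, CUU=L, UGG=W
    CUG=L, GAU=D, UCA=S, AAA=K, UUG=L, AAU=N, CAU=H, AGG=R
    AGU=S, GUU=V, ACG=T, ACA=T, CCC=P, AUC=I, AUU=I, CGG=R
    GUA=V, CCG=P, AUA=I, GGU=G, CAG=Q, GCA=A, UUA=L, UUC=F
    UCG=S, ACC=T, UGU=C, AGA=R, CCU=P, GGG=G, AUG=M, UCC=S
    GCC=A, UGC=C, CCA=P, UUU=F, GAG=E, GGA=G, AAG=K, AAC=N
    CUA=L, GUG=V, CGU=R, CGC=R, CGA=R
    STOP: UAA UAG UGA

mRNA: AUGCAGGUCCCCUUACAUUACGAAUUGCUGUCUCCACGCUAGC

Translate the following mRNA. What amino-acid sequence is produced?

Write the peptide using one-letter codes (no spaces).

Answer: MQVPLHYELLSPR

Derivation:
start AUG at pos 0
pos 0: AUG -> M; peptide=M
pos 3: CAG -> Q; peptide=MQ
pos 6: GUC -> V; peptide=MQV
pos 9: CCC -> P; peptide=MQVP
pos 12: UUA -> L; peptide=MQVPL
pos 15: CAU -> H; peptide=MQVPLH
pos 18: UAC -> Y; peptide=MQVPLHY
pos 21: GAA -> E; peptide=MQVPLHYE
pos 24: UUG -> L; peptide=MQVPLHYEL
pos 27: CUG -> L; peptide=MQVPLHYELL
pos 30: UCU -> S; peptide=MQVPLHYELLS
pos 33: CCA -> P; peptide=MQVPLHYELLSP
pos 36: CGC -> R; peptide=MQVPLHYELLSPR
pos 39: UAG -> STOP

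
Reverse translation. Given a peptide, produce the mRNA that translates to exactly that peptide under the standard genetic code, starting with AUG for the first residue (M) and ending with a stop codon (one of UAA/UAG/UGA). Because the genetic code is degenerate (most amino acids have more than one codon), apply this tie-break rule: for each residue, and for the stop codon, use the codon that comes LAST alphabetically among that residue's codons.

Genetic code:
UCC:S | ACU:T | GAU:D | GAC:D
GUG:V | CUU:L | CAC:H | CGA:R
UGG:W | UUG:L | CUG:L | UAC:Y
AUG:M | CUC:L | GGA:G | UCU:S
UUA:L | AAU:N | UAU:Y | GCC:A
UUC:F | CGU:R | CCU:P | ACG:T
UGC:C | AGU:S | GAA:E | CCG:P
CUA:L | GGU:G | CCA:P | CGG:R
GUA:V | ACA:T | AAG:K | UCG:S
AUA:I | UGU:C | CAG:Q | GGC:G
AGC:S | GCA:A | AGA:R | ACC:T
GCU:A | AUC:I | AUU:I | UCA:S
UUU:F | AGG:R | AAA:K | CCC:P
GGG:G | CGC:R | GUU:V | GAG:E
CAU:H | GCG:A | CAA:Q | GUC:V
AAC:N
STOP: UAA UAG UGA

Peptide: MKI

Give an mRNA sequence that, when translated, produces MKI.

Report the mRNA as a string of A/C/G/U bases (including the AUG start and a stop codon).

residue 1: M -> AUG (start codon)
residue 2: K codons sorted = AAA,AAG -> pick last = AAG
residue 3: I codons sorted = AUA,AUC,AUU -> pick last = AUU
terminator: stop codons sorted = UAA,UAG,UGA -> pick last = UGA

Answer: mRNA: AUGAAGAUUUGA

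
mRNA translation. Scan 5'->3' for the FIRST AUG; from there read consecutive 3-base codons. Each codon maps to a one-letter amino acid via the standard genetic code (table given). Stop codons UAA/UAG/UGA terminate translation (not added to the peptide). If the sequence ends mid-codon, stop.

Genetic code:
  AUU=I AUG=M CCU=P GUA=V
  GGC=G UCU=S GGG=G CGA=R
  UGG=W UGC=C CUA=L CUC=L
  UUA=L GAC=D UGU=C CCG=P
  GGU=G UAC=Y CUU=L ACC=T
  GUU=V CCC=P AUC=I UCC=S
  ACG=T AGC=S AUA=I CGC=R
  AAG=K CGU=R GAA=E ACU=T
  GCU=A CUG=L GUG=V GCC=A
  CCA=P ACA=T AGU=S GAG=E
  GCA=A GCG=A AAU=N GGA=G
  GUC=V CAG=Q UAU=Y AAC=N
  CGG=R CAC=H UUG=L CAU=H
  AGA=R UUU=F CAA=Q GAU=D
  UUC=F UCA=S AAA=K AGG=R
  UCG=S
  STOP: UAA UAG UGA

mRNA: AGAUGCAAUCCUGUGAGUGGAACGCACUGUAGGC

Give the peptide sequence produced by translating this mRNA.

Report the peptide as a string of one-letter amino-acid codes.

start AUG at pos 2
pos 2: AUG -> M; peptide=M
pos 5: CAA -> Q; peptide=MQ
pos 8: UCC -> S; peptide=MQS
pos 11: UGU -> C; peptide=MQSC
pos 14: GAG -> E; peptide=MQSCE
pos 17: UGG -> W; peptide=MQSCEW
pos 20: AAC -> N; peptide=MQSCEWN
pos 23: GCA -> A; peptide=MQSCEWNA
pos 26: CUG -> L; peptide=MQSCEWNAL
pos 29: UAG -> STOP

Answer: MQSCEWNAL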